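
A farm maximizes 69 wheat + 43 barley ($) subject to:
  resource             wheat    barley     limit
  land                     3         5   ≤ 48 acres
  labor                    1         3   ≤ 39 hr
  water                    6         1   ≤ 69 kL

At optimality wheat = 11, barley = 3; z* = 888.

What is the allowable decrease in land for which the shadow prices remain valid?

Binding constraints: land, water. The basis is B = [[3,5],[6,1]] with det -27.
Per unit decrease in land, x* moves by d = (0.037, -0.2222).
The basis stays optimal until barley reaches 0; allowable decrease = 13.5 acres.

13.5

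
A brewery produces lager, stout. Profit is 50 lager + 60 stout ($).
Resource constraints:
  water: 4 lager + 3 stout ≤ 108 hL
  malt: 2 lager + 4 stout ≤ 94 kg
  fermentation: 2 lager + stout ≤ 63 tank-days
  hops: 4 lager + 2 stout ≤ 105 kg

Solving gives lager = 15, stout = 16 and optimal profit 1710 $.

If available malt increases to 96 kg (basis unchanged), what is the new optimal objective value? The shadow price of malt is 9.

1728

Δb = 2, so new z* = 1710 + (9)·(2) = 1710 + 18 = 1728.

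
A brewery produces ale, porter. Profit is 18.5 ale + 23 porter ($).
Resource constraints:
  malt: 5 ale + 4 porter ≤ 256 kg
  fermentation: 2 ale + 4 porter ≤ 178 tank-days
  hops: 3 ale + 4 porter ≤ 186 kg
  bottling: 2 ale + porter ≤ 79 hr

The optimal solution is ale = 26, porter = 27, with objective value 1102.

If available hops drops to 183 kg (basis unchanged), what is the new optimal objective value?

Binding: hops and bottling. Non-binding: malt (18 unused), fermentation (18 unused).
Slack constraints have shadow price 0 (complementary slackness).
Dual feasibility on the basic columns requires 3·y_hops + 2·y_bottling = 18.5, 4·y_hops + 1·y_bottling = 23.
Solving: y_hops = 5.5, y_bottling = 1.
Δz = y_hops·Δb = 5.5 × (-3) = -16.5, so new z* = 1102 − 16.5 = 1085.5.

1085.5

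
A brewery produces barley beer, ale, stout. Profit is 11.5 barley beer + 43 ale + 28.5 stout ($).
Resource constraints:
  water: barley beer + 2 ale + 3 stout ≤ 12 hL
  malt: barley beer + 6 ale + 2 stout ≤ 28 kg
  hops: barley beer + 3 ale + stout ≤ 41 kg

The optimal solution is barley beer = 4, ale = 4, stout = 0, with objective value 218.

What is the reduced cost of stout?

Binding: water and malt. Non-binding: hops (25 unused).
Since hops is not tight, its dual is 0.
From A_Bᵀ y = c: 1·y_water + 1·y_malt = 11.5; 2·y_water + 6·y_malt = 43.
→ y_water = 6.5 and y_malt = 5.
Reduced cost of stout: c₃ − yᵀa₃ = 28.5 − (6.5·3 + 5·2) = 28.5 − 29.5 = -1.

-1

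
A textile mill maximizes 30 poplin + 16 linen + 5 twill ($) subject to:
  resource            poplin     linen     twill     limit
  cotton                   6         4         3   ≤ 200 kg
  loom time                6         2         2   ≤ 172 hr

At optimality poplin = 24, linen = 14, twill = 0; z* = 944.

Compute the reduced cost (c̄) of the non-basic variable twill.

-8

At the optimum: cotton uses 200 of 200 (binding); loom time uses 172 of 172 (binding).
Dual feasibility on the basic columns requires 6·y_cotton + 6·y_loom time = 30, 4·y_cotton + 2·y_loom time = 16.
→ y_cotton = 3 and y_loom time = 2.
Reduced cost of twill: c₃ − yᵀa₃ = 5 − (3·3 + 2·2) = 5 − 13 = -8.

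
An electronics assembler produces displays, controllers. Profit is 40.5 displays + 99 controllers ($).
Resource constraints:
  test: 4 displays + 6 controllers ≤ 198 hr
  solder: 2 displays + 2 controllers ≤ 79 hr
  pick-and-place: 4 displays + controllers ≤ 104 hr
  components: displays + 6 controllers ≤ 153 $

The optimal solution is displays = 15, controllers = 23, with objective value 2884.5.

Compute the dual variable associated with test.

8

Binding: test and components. Non-binding: solder (3 unused), pick-and-place (21 unused).
Slack constraints have shadow price 0 (complementary slackness).
From A_Bᵀ y = c: 4·y_test + 1·y_components = 40.5; 6·y_test + 6·y_components = 99.
→ y_test = 8 and y_components = 8.5.
Shadow price of test = 8.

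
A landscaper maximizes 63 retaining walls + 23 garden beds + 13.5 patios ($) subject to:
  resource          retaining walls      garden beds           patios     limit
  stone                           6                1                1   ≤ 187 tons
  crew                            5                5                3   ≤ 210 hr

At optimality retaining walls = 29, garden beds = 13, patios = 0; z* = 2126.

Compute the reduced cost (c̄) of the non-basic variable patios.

-3.5

Both stone and crew are binding at x*.
The binding rows give the dual system: 6·y_stone + 5·y_crew = 63 and 1·y_stone + 5·y_crew = 23.
Solving: y_stone = 8, y_crew = 3.
Reduced cost of patios: c₃ − yᵀa₃ = 13.5 − (8·1 + 3·3) = 13.5 − 17 = -3.5.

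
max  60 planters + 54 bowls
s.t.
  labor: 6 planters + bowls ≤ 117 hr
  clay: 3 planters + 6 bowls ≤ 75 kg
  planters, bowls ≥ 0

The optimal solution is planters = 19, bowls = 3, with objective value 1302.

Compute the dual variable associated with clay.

Both labor and clay are binding at x*.
The binding rows give the dual system: 6·y_labor + 3·y_clay = 60 and 1·y_labor + 6·y_clay = 54.
This yields shadow prices y_labor = 6, y_clay = 8.
Shadow price of clay = 8.

8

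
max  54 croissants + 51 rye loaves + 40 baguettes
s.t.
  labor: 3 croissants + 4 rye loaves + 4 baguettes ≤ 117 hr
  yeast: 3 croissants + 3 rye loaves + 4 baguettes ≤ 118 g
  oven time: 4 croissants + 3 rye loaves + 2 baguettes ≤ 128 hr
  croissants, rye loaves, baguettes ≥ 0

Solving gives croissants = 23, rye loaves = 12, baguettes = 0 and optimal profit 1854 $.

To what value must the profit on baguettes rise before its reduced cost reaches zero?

Check each constraint at x*: labor 117/117 (tight); yeast 105/118 (slack 13); oven time 128/128 (tight).
Slack constraints have shadow price 0 (complementary slackness).
The binding rows give the dual system: 3·y_labor + 4·y_oven time = 54 and 4·y_labor + 3·y_oven time = 51.
Solving: y_labor = 6, y_oven time = 9.
baguettes enters the basis when its profit ≥ yᵀa₃ = 6·4 + 9·2 = 42.

42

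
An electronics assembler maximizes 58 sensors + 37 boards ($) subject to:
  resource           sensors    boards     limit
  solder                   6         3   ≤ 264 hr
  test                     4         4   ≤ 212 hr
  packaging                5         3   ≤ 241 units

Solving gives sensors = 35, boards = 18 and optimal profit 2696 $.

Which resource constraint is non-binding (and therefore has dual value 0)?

solder: 264/264 (binding)
test: 212/212 (binding)
packaging: 229/241 (slack 12)
By complementary slackness, a constraint with positive slack has shadow price 0 → packaging.

packaging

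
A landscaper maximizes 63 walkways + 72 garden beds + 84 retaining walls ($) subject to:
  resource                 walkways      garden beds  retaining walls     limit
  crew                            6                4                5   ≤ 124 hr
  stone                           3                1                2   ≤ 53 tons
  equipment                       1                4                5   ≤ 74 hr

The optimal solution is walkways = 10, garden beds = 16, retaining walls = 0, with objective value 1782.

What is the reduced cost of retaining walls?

At the optimum: crew uses 124 of 124 (binding); stone uses 46 of 53 (slack = 7); equipment uses 74 of 74 (binding).
Since stone is not tight, its dual is 0.
The binding rows give the dual system: 6·y_crew + 1·y_equipment = 63 and 4·y_crew + 4·y_equipment = 72.
This yields shadow prices y_crew = 9, y_equipment = 9.
Reduced cost of retaining walls: c₃ − yᵀa₃ = 84 − (9·5 + 9·5) = 84 − 90 = -6.

-6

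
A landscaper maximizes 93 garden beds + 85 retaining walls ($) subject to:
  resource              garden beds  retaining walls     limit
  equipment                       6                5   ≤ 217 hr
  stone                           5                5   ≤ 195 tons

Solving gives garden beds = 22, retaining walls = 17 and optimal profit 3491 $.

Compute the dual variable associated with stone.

At the optimum: equipment uses 217 of 217 (binding); stone uses 195 of 195 (binding).
Dual feasibility on the basic columns requires 6·y_equipment + 5·y_stone = 93, 5·y_equipment + 5·y_stone = 85.
Solving: y_equipment = 8, y_stone = 9.
Shadow price of stone = 9.

9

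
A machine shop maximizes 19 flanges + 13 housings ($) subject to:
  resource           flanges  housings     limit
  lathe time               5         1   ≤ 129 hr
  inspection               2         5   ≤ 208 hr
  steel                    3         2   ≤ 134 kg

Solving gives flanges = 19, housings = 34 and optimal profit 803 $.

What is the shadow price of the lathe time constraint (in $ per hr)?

3

At the optimum: lathe time uses 129 of 129 (binding); inspection uses 208 of 208 (binding); steel uses 125 of 134 (slack = 9).
Slack constraints have shadow price 0 (complementary slackness).
Dual feasibility on the basic columns requires 5·y_lathe time + 2·y_inspection = 19, 1·y_lathe time + 5·y_inspection = 13.
This yields shadow prices y_lathe time = 3, y_inspection = 2.
Shadow price of lathe time = 3.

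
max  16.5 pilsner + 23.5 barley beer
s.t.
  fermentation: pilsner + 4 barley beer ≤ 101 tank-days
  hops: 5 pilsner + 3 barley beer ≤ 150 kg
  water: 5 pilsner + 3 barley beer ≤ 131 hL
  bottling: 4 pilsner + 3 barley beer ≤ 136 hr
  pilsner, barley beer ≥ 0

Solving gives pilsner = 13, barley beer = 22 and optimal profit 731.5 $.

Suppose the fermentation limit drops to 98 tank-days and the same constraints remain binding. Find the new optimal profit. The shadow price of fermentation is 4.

Δb = -3, so new z* = 731.5 + (4)·(-3) = 731.5 − 12 = 719.5.

719.5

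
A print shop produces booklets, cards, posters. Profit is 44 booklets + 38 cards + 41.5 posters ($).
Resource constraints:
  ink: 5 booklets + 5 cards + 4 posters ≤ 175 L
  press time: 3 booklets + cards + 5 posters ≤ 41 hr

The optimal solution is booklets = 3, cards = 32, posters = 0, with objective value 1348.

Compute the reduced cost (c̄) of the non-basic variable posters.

Check each constraint at x*: ink 175/175 (tight); press time 41/41 (tight).
The binding rows give the dual system: 5·y_ink + 3·y_press time = 44 and 5·y_ink + 1·y_press time = 38.
This yields shadow prices y_ink = 7, y_press time = 3.
Reduced cost of posters: c₃ − yᵀa₃ = 41.5 − (7·4 + 3·5) = 41.5 − 43 = -1.5.

-1.5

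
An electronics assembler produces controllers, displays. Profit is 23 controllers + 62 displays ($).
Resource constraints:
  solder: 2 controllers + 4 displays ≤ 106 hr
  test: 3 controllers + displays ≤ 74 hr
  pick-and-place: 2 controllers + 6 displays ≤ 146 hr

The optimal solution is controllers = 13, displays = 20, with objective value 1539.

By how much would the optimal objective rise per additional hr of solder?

Binding: solder and pick-and-place. Non-binding: test (15 unused).
By complementary slackness, y = 0 for the non-binding constraint.
The binding rows give the dual system: 2·y_solder + 2·y_pick-and-place = 23 and 4·y_solder + 6·y_pick-and-place = 62.
This yields shadow prices y_solder = 3.5, y_pick-and-place = 8.
Shadow price of solder = 3.5.

3.5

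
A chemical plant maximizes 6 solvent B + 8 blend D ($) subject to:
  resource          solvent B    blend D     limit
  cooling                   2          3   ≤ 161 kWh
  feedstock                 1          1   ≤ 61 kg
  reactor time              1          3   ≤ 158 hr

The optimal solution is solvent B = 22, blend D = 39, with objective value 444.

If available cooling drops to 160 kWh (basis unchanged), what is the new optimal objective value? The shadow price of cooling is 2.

Δb = -1, so new z* = 444 + (2)·(-1) = 444 − 2 = 442.

442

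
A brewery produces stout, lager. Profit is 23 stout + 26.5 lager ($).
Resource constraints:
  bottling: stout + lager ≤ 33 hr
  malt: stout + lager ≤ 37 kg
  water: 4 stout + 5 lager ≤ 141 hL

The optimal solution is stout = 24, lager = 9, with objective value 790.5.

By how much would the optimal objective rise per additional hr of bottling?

At the optimum: bottling uses 33 of 33 (binding); malt uses 33 of 37 (slack = 4); water uses 141 of 141 (binding).
Since malt is not tight, its dual is 0.
Dual feasibility on the basic columns requires 1·y_bottling + 4·y_water = 23, 1·y_bottling + 5·y_water = 26.5.
Solving: y_bottling = 9, y_water = 3.5.
Shadow price of bottling = 9.

9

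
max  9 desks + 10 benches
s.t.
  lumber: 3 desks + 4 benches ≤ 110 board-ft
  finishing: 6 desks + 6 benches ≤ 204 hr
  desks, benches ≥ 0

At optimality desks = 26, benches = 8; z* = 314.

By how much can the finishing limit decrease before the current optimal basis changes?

39

Binding constraints: lumber, finishing. The basis is B = [[3,4],[6,6]] with det -6.
Per unit decrease in finishing, x* moves by d = (-0.6667, 0.5).
The basis stays optimal until desks reaches 0; allowable decrease = 39 hr.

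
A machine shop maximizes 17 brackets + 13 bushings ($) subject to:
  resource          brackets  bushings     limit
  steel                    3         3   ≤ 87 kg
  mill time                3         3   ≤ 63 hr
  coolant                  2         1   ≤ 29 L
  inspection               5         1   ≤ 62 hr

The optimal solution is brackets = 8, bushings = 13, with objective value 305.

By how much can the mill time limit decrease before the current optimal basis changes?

9

Binding constraints: mill time, coolant. The basis is B = [[3,3],[2,1]] with det -3.
Per unit decrease in mill time, x* moves by d = (0.3333, -0.6667).
The basis stays optimal until inspection becomes binding; allowable decrease = 9 hr.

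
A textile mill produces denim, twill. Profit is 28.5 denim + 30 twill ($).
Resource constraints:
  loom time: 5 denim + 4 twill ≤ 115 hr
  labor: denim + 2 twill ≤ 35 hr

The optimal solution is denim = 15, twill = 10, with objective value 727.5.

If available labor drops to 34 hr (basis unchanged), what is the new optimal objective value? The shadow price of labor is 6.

721.5

Δb = -1, so new z* = 727.5 + (6)·(-1) = 727.5 − 6 = 721.5.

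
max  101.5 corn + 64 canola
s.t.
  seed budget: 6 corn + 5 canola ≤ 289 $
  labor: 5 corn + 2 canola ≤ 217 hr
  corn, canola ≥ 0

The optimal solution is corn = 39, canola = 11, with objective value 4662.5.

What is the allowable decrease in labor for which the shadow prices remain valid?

101.4

Binding constraints: seed budget, labor. The basis is B = [[6,5],[5,2]] with det -13.
Per unit decrease in labor, x* moves by d = (-0.3846, 0.4615).
The basis stays optimal until corn reaches 0; allowable decrease = 101.4 hr.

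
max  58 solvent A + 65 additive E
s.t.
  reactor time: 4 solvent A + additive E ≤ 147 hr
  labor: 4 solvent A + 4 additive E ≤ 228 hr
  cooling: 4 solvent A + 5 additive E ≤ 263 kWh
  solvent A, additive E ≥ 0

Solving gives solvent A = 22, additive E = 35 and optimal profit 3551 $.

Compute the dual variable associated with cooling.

Binding: labor and cooling. Non-binding: reactor time (24 unused).
Since reactor time is not tight, its dual is 0.
From A_Bᵀ y = c: 4·y_labor + 4·y_cooling = 58; 4·y_labor + 5·y_cooling = 65.
→ y_labor = 7.5 and y_cooling = 7.
Shadow price of cooling = 7.

7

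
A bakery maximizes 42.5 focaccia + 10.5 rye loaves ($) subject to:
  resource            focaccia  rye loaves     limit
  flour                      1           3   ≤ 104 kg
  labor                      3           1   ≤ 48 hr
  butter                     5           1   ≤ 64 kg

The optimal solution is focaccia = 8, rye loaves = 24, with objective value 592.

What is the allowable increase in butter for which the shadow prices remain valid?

16

Binding constraints: labor, butter. The basis is B = [[3,1],[5,1]] with det -2.
Per unit increase in butter, x* moves by d = (0.5, -1.5).
The basis stays optimal until rye loaves reaches 0; allowable increase = 16 kg.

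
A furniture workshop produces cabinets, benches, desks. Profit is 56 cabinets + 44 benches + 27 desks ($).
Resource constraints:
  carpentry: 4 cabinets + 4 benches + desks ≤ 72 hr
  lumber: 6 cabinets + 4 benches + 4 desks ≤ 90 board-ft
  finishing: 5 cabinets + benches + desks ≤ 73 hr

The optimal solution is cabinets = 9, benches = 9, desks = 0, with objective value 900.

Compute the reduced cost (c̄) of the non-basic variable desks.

Check each constraint at x*: carpentry 72/72 (tight); lumber 90/90 (tight); finishing 54/73 (slack 19).
Slack constraints have shadow price 0 (complementary slackness).
The binding rows give the dual system: 4·y_carpentry + 6·y_lumber = 56 and 4·y_carpentry + 4·y_lumber = 44.
This yields shadow prices y_carpentry = 5, y_lumber = 6.
Reduced cost of desks: c₃ − yᵀa₃ = 27 − (5·1 + 6·4) = 27 − 29 = -2.

-2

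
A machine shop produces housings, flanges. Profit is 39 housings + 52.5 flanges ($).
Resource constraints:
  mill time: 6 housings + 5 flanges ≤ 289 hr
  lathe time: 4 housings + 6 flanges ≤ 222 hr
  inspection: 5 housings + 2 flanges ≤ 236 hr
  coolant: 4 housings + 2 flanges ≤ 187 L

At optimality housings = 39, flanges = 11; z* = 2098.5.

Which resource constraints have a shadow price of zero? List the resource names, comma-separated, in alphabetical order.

coolant, inspection

mill time: 289/289 (binding)
lathe time: 222/222 (binding)
inspection: 217/236 (slack 19)
coolant: 178/187 (slack 9)
By complementary slackness, a constraint with positive slack has shadow price 0 → coolant, inspection.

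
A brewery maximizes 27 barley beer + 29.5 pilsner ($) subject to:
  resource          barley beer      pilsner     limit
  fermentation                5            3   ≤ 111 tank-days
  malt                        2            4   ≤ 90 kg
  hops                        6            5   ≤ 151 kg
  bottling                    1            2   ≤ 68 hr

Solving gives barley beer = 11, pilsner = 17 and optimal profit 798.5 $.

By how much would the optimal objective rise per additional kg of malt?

Check each constraint at x*: fermentation 106/111 (slack 5); malt 90/90 (tight); hops 151/151 (tight); bottling 45/68 (slack 23).
By complementary slackness, y = 0 for the non-binding constraints.
The binding rows give the dual system: 2·y_malt + 6·y_hops = 27 and 4·y_malt + 5·y_hops = 29.5.
This yields shadow prices y_malt = 3, y_hops = 3.5.
Shadow price of malt = 3.

3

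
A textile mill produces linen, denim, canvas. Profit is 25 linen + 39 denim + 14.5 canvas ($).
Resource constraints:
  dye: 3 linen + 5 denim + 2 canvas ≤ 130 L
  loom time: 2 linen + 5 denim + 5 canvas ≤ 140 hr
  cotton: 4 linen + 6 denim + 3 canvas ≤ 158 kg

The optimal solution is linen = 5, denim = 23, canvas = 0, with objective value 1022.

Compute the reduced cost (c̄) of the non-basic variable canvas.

-3.5

Binding: dye and cotton. Non-binding: loom time (15 unused).
Since loom time is not tight, its dual is 0.
The binding rows give the dual system: 3·y_dye + 4·y_cotton = 25 and 5·y_dye + 6·y_cotton = 39.
→ y_dye = 3 and y_cotton = 4.
Reduced cost of canvas: c₃ − yᵀa₃ = 14.5 − (3·2 + 4·3) = 14.5 − 18 = -3.5.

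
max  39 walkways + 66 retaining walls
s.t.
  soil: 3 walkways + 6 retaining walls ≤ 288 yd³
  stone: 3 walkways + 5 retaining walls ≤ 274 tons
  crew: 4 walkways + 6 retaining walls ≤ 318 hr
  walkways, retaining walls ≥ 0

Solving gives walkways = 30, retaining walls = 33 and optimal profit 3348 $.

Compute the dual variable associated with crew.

At the optimum: soil uses 288 of 288 (binding); stone uses 255 of 274 (slack = 19); crew uses 318 of 318 (binding).
By complementary slackness, y = 0 for the non-binding constraint.
Dual feasibility on the basic columns requires 3·y_soil + 4·y_crew = 39, 6·y_soil + 6·y_crew = 66.
Solving: y_soil = 5, y_crew = 6.
Shadow price of crew = 6.

6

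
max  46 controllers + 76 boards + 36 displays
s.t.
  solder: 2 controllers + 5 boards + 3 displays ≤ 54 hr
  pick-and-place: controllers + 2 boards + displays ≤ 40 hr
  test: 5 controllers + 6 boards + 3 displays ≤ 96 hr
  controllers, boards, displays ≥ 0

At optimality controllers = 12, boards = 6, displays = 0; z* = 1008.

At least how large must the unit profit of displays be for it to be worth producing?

42

Check each constraint at x*: solder 54/54 (tight); pick-and-place 24/40 (slack 16); test 96/96 (tight).
Slack constraints have shadow price 0 (complementary slackness).
From A_Bᵀ y = c: 2·y_solder + 5·y_test = 46; 5·y_solder + 6·y_test = 76.
Solving: y_solder = 8, y_test = 6.
displays enters the basis when its profit ≥ yᵀa₃ = 8·3 + 6·3 = 42.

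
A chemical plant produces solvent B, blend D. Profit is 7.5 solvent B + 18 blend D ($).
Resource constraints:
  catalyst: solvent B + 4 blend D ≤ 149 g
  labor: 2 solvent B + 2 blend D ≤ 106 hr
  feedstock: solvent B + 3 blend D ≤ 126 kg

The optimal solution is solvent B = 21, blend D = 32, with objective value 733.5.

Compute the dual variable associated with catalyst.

3.5

Check each constraint at x*: catalyst 149/149 (tight); labor 106/106 (tight); feedstock 117/126 (slack 9).
Since feedstock is not tight, its dual is 0.
The binding rows give the dual system: 1·y_catalyst + 2·y_labor = 7.5 and 4·y_catalyst + 2·y_labor = 18.
→ y_catalyst = 3.5 and y_labor = 2.
Shadow price of catalyst = 3.5.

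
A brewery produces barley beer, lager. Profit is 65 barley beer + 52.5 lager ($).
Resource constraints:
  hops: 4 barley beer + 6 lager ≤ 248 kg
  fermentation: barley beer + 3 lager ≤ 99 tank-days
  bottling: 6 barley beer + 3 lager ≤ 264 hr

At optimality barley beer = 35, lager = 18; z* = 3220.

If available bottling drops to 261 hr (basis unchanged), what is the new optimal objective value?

Check each constraint at x*: hops 248/248 (tight); fermentation 89/99 (slack 10); bottling 264/264 (tight).
Slack constraints have shadow price 0 (complementary slackness).
From A_Bᵀ y = c: 4·y_hops + 6·y_bottling = 65; 6·y_hops + 3·y_bottling = 52.5.
→ y_hops = 5 and y_bottling = 7.5.
Δz = y_bottling·Δb = 7.5 × (-3) = -22.5, so new z* = 3220 − 22.5 = 3197.5.

3197.5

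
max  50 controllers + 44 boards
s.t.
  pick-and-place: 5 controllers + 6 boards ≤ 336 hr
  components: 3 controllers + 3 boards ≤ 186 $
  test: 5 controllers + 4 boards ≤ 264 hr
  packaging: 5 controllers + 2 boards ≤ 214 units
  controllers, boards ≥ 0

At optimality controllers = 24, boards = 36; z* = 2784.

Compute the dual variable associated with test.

8

Binding: pick-and-place and test. Non-binding: components (6 unused), packaging (22 unused).
Since components, packaging are not tight, their duals are 0.
The binding rows give the dual system: 5·y_pick-and-place + 5·y_test = 50 and 6·y_pick-and-place + 4·y_test = 44.
This yields shadow prices y_pick-and-place = 2, y_test = 8.
Shadow price of test = 8.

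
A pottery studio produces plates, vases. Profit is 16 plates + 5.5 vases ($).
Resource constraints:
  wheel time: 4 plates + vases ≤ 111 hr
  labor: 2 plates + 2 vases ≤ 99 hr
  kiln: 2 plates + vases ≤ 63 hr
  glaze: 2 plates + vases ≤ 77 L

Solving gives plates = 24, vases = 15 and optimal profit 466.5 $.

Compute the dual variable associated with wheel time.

Binding: wheel time and kiln. Non-binding: labor (21 unused), glaze (14 unused).
Slack constraints have shadow price 0 (complementary slackness).
Dual feasibility on the basic columns requires 4·y_wheel time + 2·y_kiln = 16, 1·y_wheel time + 1·y_kiln = 5.5.
Solving: y_wheel time = 2.5, y_kiln = 3.
Shadow price of wheel time = 2.5.

2.5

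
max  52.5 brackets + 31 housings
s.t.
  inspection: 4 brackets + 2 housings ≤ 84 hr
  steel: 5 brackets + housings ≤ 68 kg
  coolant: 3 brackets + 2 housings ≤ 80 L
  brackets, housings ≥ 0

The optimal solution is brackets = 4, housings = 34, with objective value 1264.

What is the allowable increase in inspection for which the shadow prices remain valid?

4

Binding constraints: inspection, coolant. The basis is B = [[4,2],[3,2]] with det 2.
Per unit increase in inspection, x* moves by d = (1, -1.5).
The basis stays optimal until steel becomes binding; allowable increase = 4 hr.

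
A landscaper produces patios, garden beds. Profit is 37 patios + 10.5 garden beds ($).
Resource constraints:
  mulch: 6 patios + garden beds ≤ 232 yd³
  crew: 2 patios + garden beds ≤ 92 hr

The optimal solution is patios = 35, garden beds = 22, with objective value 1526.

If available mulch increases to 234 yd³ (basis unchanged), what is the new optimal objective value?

1534

Both mulch and crew are binding at x*.
The binding rows give the dual system: 6·y_mulch + 2·y_crew = 37 and 1·y_mulch + 1·y_crew = 10.5.
→ y_mulch = 4 and y_crew = 6.5.
Δz = y_mulch·Δb = 4 × (2) = 8, so new z* = 1526 + 8 = 1534.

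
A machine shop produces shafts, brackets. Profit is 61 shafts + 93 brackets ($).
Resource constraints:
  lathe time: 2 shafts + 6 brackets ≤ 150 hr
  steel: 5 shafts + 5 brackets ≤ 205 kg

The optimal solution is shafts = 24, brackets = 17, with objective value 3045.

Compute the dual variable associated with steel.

9

Check each constraint at x*: lathe time 150/150 (tight); steel 205/205 (tight).
The binding rows give the dual system: 2·y_lathe time + 5·y_steel = 61 and 6·y_lathe time + 5·y_steel = 93.
→ y_lathe time = 8 and y_steel = 9.
Shadow price of steel = 9.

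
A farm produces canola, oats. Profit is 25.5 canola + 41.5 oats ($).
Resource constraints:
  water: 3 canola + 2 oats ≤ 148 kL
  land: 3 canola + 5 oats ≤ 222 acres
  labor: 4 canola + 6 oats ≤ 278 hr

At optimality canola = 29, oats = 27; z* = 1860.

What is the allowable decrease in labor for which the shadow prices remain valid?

Binding constraints: land, labor. The basis is B = [[3,5],[4,6]] with det -2.
Per unit decrease in labor, x* moves by d = (-2.5, 1.5).
The basis stays optimal until canola reaches 0; allowable decrease = 11.6 hr.

11.6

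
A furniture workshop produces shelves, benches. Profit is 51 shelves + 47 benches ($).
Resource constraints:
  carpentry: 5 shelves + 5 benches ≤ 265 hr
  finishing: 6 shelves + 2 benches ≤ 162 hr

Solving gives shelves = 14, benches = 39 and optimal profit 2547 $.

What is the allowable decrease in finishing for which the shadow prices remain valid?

Binding constraints: carpentry, finishing. The basis is B = [[5,5],[6,2]] with det -20.
Per unit decrease in finishing, x* moves by d = (-0.25, 0.25).
The basis stays optimal until shelves reaches 0; allowable decrease = 56 hr.

56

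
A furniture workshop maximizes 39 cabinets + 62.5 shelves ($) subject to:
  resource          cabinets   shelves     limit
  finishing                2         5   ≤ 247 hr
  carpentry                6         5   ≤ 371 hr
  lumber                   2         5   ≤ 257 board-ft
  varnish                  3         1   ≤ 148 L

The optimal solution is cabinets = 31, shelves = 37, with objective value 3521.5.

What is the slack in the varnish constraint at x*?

18

varnish used = 3·31 + 1·37 = 130; slack = 148 − 130 = 18.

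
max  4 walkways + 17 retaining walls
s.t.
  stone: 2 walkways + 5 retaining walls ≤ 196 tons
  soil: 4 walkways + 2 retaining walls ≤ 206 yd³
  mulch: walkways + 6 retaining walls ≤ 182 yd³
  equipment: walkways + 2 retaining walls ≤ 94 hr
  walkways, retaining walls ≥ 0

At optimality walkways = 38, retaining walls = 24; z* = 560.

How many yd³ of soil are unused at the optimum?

soil used = 4·38 + 2·24 = 200; slack = 206 − 200 = 6.

6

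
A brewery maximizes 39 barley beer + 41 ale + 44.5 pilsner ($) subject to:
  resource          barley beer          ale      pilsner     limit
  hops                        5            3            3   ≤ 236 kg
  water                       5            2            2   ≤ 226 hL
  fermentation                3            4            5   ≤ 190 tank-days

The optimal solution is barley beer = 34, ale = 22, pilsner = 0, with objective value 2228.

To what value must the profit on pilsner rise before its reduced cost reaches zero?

Binding: hops and fermentation. Non-binding: water (12 unused).
Since water is not tight, its dual is 0.
From A_Bᵀ y = c: 5·y_hops + 3·y_fermentation = 39; 3·y_hops + 4·y_fermentation = 41.
→ y_hops = 3 and y_fermentation = 8.
pilsner enters the basis when its profit ≥ yᵀa₃ = 3·3 + 8·5 = 49.

49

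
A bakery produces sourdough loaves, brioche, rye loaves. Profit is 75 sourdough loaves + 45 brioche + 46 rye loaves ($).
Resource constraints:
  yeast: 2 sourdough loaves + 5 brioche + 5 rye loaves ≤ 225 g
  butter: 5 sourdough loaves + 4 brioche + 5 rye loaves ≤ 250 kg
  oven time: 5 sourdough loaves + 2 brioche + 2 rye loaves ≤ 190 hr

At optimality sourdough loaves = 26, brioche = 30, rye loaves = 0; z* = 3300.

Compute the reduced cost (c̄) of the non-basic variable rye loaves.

Binding: butter and oven time. Non-binding: yeast (23 unused).
By complementary slackness, y = 0 for the non-binding constraint.
The binding rows give the dual system: 5·y_butter + 5·y_oven time = 75 and 4·y_butter + 2·y_oven time = 45.
This yields shadow prices y_butter = 7.5, y_oven time = 7.5.
Reduced cost of rye loaves: c₃ − yᵀa₃ = 46 − (7.5·5 + 7.5·2) = 46 − 52.5 = -6.5.

-6.5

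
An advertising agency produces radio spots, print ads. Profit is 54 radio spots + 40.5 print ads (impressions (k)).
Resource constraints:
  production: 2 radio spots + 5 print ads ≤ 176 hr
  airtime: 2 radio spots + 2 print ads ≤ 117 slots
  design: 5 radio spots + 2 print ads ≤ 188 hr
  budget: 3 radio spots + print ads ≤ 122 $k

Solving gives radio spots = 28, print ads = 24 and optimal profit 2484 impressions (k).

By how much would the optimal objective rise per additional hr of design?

9

At the optimum: production uses 176 of 176 (binding); airtime uses 104 of 117 (slack = 13); design uses 188 of 188 (binding); budget uses 108 of 122 (slack = 14).
Slack constraints have shadow price 0 (complementary slackness).
From A_Bᵀ y = c: 2·y_production + 5·y_design = 54; 5·y_production + 2·y_design = 40.5.
→ y_production = 4.5 and y_design = 9.
Shadow price of design = 9.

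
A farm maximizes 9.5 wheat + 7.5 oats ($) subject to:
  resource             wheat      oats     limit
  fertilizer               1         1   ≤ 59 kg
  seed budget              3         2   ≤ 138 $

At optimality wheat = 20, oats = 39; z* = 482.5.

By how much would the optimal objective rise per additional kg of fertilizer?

3.5

At the optimum: fertilizer uses 59 of 59 (binding); seed budget uses 138 of 138 (binding).
From A_Bᵀ y = c: 1·y_fertilizer + 3·y_seed budget = 9.5; 1·y_fertilizer + 2·y_seed budget = 7.5.
Solving: y_fertilizer = 3.5, y_seed budget = 2.
Shadow price of fertilizer = 3.5.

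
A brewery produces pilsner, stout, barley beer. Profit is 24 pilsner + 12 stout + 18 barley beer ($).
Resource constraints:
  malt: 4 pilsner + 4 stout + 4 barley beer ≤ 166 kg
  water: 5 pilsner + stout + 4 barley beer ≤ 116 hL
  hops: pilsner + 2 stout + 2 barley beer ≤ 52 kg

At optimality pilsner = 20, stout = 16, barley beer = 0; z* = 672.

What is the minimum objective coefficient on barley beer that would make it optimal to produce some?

24

Check each constraint at x*: malt 144/166 (slack 22); water 116/116 (tight); hops 52/52 (tight).
Since malt is not tight, its dual is 0.
From A_Bᵀ y = c: 5·y_water + 1·y_hops = 24; 1·y_water + 2·y_hops = 12.
This yields shadow prices y_water = 4, y_hops = 4.
barley beer enters the basis when its profit ≥ yᵀa₃ = 4·4 + 4·2 = 24.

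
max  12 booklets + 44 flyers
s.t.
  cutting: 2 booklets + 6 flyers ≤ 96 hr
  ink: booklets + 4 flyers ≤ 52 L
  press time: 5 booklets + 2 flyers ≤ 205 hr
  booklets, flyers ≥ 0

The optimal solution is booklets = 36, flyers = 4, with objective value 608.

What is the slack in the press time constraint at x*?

press time used = 5·36 + 2·4 = 188; slack = 205 − 188 = 17.

17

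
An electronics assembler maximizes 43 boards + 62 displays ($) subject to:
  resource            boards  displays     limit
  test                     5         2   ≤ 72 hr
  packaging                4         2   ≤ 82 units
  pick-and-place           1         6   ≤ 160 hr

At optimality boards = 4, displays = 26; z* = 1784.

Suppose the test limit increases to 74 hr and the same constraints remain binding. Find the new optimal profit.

Binding: test and pick-and-place. Non-binding: packaging (14 unused).
Since packaging is not tight, its dual is 0.
Dual feasibility on the basic columns requires 5·y_test + 1·y_pick-and-place = 43, 2·y_test + 6·y_pick-and-place = 62.
Solving: y_test = 7, y_pick-and-place = 8.
Δz = y_test·Δb = 7 × (2) = 14, so new z* = 1784 + 14 = 1798.

1798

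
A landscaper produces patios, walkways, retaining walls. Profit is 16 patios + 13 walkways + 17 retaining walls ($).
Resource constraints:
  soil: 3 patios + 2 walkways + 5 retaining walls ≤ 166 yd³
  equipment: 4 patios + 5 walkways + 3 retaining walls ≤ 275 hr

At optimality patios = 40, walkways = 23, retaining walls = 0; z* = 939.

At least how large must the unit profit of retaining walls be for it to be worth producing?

Check each constraint at x*: soil 166/166 (tight); equipment 275/275 (tight).
From A_Bᵀ y = c: 3·y_soil + 4·y_equipment = 16; 2·y_soil + 5·y_equipment = 13.
→ y_soil = 4 and y_equipment = 1.
retaining walls enters the basis when its profit ≥ yᵀa₃ = 4·5 + 1·3 = 23.

23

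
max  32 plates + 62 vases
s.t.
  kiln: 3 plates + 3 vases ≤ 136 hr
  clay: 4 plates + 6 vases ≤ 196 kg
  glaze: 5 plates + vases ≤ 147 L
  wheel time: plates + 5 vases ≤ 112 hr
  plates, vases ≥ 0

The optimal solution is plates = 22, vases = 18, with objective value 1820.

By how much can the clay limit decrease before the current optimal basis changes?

Binding constraints: clay, wheel time. The basis is B = [[4,6],[1,5]] with det 14.
Per unit decrease in clay, x* moves by d = (-0.3571, 0.0714).
The basis stays optimal until plates reaches 0; allowable decrease = 61.6 kg.

61.6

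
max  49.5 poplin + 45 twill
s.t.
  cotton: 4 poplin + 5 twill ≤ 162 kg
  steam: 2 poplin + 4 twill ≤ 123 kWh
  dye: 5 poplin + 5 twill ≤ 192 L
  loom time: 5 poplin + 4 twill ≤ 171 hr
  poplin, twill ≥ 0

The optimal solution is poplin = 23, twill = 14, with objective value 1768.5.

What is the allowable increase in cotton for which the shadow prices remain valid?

12.6

Binding constraints: cotton, loom time. The basis is B = [[4,5],[5,4]] with det -9.
Per unit increase in cotton, x* moves by d = (-0.4444, 0.5556).
The basis stays optimal until dye becomes binding; allowable increase = 12.6 kg.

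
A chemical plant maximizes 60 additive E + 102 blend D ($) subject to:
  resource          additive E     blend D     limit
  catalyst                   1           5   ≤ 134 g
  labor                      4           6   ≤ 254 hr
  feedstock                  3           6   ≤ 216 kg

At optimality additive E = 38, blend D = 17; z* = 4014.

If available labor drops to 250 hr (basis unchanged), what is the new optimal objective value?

At the optimum: catalyst uses 123 of 134 (slack = 11); labor uses 254 of 254 (binding); feedstock uses 216 of 216 (binding).
Since catalyst is not tight, its dual is 0.
The binding rows give the dual system: 4·y_labor + 3·y_feedstock = 60 and 6·y_labor + 6·y_feedstock = 102.
→ y_labor = 9 and y_feedstock = 8.
Δz = y_labor·Δb = 9 × (-4) = -36, so new z* = 4014 − 36 = 3978.

3978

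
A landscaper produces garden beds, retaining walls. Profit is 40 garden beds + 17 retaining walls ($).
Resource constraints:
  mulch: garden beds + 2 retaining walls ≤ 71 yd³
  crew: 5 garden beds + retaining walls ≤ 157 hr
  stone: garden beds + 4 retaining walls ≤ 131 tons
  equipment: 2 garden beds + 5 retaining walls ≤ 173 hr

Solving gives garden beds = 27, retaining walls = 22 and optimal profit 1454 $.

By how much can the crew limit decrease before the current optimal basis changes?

72

Binding constraints: mulch, crew. The basis is B = [[1,2],[5,1]] with det -9.
Per unit decrease in crew, x* moves by d = (-0.2222, 0.1111).
The basis stays optimal until stone becomes binding; allowable decrease = 72 hr.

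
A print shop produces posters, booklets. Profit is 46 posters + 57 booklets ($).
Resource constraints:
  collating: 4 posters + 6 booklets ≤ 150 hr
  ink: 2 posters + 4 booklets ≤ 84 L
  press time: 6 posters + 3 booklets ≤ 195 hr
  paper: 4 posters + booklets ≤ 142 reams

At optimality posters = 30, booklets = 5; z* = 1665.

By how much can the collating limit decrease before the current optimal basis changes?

Binding constraints: collating, press time. The basis is B = [[4,6],[6,3]] with det -24.
Per unit decrease in collating, x* moves by d = (0.125, -0.25).
The basis stays optimal until booklets reaches 0; allowable decrease = 20 hr.

20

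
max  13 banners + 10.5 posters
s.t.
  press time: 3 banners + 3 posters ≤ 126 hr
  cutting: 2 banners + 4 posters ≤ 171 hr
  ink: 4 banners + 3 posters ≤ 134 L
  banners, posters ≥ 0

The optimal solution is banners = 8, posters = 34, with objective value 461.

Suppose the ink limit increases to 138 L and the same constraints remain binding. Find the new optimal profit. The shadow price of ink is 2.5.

Δb = 4, so new z* = 461 + (2.5)·(4) = 461 + 10 = 471.

471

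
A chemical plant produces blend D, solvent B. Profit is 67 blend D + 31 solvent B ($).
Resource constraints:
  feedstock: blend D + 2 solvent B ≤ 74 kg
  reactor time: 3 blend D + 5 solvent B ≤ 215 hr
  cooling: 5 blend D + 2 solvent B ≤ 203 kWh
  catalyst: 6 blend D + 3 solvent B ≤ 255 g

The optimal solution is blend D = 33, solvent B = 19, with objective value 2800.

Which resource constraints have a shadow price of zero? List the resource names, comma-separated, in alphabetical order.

feedstock: 71/74 (slack 3)
reactor time: 194/215 (slack 21)
cooling: 203/203 (binding)
catalyst: 255/255 (binding)
By complementary slackness, a constraint with positive slack has shadow price 0 → feedstock, reactor time.

feedstock, reactor time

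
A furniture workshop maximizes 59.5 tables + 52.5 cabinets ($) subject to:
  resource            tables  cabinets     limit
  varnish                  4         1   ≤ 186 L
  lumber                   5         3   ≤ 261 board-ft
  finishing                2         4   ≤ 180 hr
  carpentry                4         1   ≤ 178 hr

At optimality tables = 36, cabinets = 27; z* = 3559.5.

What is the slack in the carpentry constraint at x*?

carpentry used = 4·36 + 1·27 = 171; slack = 178 − 171 = 7.

7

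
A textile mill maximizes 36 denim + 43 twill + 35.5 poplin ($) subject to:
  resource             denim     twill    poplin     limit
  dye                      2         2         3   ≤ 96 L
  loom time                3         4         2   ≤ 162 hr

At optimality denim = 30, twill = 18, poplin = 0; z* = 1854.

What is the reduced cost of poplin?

-1

At the optimum: dye uses 96 of 96 (binding); loom time uses 162 of 162 (binding).
From A_Bᵀ y = c: 2·y_dye + 3·y_loom time = 36; 2·y_dye + 4·y_loom time = 43.
→ y_dye = 7.5 and y_loom time = 7.
Reduced cost of poplin: c₃ − yᵀa₃ = 35.5 − (7.5·3 + 7·2) = 35.5 − 36.5 = -1.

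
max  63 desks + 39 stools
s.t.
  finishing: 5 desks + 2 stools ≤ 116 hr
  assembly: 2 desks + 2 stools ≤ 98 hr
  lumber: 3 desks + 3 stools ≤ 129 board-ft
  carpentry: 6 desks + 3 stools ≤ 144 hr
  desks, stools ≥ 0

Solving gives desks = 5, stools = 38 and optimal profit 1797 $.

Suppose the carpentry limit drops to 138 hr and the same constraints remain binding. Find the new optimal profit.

Binding: lumber and carpentry. Non-binding: finishing (15 unused), assembly (12 unused).
Since finishing, assembly are not tight, their duals are 0.
The binding rows give the dual system: 3·y_lumber + 6·y_carpentry = 63 and 3·y_lumber + 3·y_carpentry = 39.
This yields shadow prices y_lumber = 5, y_carpentry = 8.
Δz = y_carpentry·Δb = 8 × (-6) = -48, so new z* = 1797 − 48 = 1749.

1749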